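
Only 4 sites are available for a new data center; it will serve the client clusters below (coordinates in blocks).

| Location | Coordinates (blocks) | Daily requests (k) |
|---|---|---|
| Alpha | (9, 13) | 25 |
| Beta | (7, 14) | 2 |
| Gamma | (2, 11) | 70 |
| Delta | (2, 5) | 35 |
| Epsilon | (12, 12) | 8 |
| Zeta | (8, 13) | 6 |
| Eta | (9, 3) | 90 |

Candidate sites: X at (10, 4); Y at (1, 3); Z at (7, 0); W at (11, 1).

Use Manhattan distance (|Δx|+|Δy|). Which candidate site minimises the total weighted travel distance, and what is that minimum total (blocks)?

Total weighted distance at each candidate:
  X (10, 4): total = 1967
  Y (1, 3): total = 2201
  Z (7, 0): total = 2543
  W (11, 1): total = 2715
Minimum is at X with total 1967 blocks.

X, total 1967 blocks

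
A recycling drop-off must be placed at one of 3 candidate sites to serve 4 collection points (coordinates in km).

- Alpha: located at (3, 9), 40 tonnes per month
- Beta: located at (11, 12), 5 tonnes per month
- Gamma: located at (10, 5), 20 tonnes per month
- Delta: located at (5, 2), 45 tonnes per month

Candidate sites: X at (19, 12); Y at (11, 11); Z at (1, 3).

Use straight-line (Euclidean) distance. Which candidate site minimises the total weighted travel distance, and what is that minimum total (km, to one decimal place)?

Z, total 690.2 km

Total weighted distance at each candidate:
  X (19, 12): total = 1693.4
  Y (11, 11): total = 943.3
  Z (1, 3): total = 690.2
Minimum is at Z with total 690.2 km.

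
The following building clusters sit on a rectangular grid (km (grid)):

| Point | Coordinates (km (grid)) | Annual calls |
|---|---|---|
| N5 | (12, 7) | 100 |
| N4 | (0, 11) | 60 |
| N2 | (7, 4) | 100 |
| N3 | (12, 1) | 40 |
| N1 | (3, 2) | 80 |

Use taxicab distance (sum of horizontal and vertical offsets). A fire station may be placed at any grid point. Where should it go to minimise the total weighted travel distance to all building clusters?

Manhattan distance separates: Σwᵢ(|x−xᵢ|+|y−yᵢ|) = Σwᵢ|x−xᵢ| + Σwᵢ|y−yᵢ|, so x and y are optimised independently as 1-D weighted medians.
Total weight W = 380; half = 190.
x-coordinate, sorted with cumulative weight:
  x=0 (N4, w=60) cum 60
  x=3 (N1, w=80) cum 140
  x=7 (N2, w=100) cum 240  ← median
  x=12 (N5, w=100) cum 340
  x=12 (N3, w=40) cum 380
⇒ x* = 7
y-coordinate, sorted with cumulative weight:
  y=1 (N3, w=40) cum 40
  y=2 (N1, w=80) cum 120
  y=4 (N2, w=100) cum 220  ← median
  y=7 (N5, w=100) cum 320
  y=11 (N4, w=60) cum 380
⇒ y* = 4

(7, 4)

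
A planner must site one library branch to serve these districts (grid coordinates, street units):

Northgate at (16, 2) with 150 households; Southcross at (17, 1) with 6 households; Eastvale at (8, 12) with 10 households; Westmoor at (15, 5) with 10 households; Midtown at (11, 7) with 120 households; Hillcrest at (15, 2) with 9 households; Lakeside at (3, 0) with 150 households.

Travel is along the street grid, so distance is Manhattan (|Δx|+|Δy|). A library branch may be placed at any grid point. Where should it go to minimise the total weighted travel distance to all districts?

(11, 2)

Manhattan distance separates: Σwᵢ(|x−xᵢ|+|y−yᵢ|) = Σwᵢ|x−xᵢ| + Σwᵢ|y−yᵢ|, so x and y are optimised independently as 1-D weighted medians.
Total weight W = 455; half = 227.5.
x-coordinate, sorted with cumulative weight:
  x=3 (Lakeside, w=150) cum 150
  x=8 (Eastvale, w=10) cum 160
  x=11 (Midtown, w=120) cum 280  ← median
  x=15 (Westmoor, w=10) cum 290
  x=15 (Hillcrest, w=9) cum 299
  x=16 (Northgate, w=150) cum 449
  x=17 (Southcross, w=6) cum 455
⇒ x* = 11
y-coordinate, sorted with cumulative weight:
  y=0 (Lakeside, w=150) cum 150
  y=1 (Southcross, w=6) cum 156
  y=2 (Northgate, w=150) cum 306  ← median
  y=2 (Hillcrest, w=9) cum 315
  y=5 (Westmoor, w=10) cum 325
  y=7 (Midtown, w=120) cum 445
  y=12 (Eastvale, w=10) cum 455
⇒ y* = 2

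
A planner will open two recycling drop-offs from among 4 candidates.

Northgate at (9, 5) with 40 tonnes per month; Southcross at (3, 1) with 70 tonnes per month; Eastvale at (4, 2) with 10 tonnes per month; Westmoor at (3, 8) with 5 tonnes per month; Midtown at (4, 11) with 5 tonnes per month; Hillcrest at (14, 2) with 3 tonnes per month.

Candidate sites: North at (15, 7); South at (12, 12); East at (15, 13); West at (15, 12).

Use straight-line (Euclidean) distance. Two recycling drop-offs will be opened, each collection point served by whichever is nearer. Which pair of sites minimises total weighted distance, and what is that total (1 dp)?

Evaluate every pair (each demand assigned to the nearer of the two):
  {North, South}: total = 1417.8
  {North, West}: total = 1443.7
  {North, East}: total = 1444.4
  {South, West}: total = 1547.3
  {South, East}: total = 1547.7
  {East, West}: total = 1805.6
Best pair: {North, South} with total 1417.8.

{North, South}, total 1417.8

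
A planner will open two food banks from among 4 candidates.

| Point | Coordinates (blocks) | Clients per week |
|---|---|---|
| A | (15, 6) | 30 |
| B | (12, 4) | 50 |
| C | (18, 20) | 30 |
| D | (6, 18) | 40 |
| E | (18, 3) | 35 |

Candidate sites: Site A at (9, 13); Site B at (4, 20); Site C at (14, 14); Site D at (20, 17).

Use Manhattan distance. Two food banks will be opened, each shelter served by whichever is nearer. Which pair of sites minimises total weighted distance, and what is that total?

{Site B, Site C}, total 1855

Evaluate every pair (each demand assigned to the nearer of the two):
  {Site B, Site C}: total = 1855
  {Site A, Site C}: total = 2015
  {Site A, Site D}: total = 2020
  {Site C, Site D}: total = 2025
  {Site A, Site B}: total = 2235
  {Site B, Site D}: total = 2400
Best pair: {Site B, Site C} with total 1855.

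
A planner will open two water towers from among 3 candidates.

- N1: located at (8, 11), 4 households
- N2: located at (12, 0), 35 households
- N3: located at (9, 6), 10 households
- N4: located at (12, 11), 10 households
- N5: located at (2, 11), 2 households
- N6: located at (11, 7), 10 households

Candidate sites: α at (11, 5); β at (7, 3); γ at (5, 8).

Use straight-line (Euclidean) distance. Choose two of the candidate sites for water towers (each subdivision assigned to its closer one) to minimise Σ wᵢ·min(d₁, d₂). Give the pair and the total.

{α, γ}, total 307.1

Evaluate every pair (each demand assigned to the nearer of the two):
  {α, γ}: total = 307.1
  {α, β}: total = 327.4
  {β, γ}: total = 398.3
Best pair: {α, γ} with total 307.1.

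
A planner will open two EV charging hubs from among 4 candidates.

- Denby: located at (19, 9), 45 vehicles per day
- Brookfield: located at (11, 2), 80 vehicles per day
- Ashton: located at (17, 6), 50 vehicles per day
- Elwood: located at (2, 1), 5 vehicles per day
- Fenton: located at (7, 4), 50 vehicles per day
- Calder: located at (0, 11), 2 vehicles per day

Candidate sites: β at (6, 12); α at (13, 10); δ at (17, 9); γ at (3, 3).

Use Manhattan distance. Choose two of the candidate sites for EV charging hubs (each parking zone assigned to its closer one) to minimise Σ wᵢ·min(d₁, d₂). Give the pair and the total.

Evaluate every pair (each demand assigned to the nearer of the two):
  {δ, γ}: total = 1247
  {α, γ}: total = 1722
  {α, δ}: total = 1768
  {β, δ}: total = 1819
  {β, α}: total = 2054
  {β, γ}: total = 2569
Best pair: {δ, γ} with total 1247.

{δ, γ}, total 1247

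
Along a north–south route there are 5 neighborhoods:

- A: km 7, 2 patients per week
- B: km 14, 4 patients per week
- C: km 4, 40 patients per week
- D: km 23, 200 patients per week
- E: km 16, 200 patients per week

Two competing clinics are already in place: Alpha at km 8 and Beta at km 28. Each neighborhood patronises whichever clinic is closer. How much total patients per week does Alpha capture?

246

The indifferent point is the midpoint (8+28)/2 = 18; neighborhoods left of it (closer to Alpha at 8) go to Alpha, those right go to Beta.
  C at 4 (w=40) → Alpha
  A at 7 (w=2) → Alpha
  B at 14 (w=4) → Alpha
  E at 16 (w=200) → Alpha
  D at 23 (w=200) → Beta
Alpha captures 246; Beta captures 200.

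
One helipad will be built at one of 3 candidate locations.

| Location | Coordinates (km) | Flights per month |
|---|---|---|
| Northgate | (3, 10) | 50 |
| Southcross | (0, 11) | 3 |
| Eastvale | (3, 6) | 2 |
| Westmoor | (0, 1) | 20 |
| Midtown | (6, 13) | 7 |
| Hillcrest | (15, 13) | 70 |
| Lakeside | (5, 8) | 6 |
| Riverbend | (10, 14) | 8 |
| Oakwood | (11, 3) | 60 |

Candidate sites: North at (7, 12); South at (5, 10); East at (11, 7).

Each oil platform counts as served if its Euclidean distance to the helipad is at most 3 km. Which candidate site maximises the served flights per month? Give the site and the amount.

South, covering 56

Coverage radius r = 3 km; a point is covered iff (Δx)²+(Δy)² ≤ 3² = 9.
  North (7, 12): covers {Midtown} → 7
  South (5, 10): covers {Northgate, Lakeside} → 56
  East (11, 7): covers {none} → 0
Maximum coverage at South: 56 flights per month.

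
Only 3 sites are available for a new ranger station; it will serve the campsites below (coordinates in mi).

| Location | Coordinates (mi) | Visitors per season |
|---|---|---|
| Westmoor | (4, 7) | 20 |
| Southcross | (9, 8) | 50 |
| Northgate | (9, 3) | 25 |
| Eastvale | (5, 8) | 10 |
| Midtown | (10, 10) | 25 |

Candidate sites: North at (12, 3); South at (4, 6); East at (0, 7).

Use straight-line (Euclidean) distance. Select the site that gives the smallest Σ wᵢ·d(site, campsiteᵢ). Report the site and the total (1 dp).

Total weighted distance at each candidate:
  North (12, 3): total = 813.5
  South (4, 6): total = 637.7
  East (0, 7): total = 1091.0
Minimum is at South with total 637.7 mi.

South, total 637.7 mi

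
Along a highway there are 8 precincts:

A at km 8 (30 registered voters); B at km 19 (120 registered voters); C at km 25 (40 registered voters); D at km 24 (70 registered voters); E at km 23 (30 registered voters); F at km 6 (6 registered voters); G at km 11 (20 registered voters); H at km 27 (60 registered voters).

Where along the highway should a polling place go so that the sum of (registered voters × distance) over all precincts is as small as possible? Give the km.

x = 23

For a sum of weighted absolute distances on a line, the optimum is the weighted median (not the mean). Total weight W = 376; half-weight = 188.
Sort by position and accumulate weight:
  km 6 (F, w=6) → cum 6
  km 8 (A, w=30) → cum 36
  km 11 (G, w=20) → cum 56
  km 19 (B, w=120) → cum 176
  km 23 (E, w=30) → cum 206  ≥ 188 → median here
  km 24 (D, w=70) → cum 276
  km 25 (C, w=40) → cum 316
  km 27 (H, w=60) → cum 376
Optimal location: km 23.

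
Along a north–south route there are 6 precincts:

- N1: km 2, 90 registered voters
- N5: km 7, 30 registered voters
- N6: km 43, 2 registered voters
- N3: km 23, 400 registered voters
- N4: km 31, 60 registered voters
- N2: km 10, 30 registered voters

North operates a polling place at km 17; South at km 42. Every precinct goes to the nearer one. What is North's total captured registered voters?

550

The indifferent point is the midpoint (17+42)/2 = 29.5; precincts left of it (closer to North at 17) go to North, those right go to South.
  N1 at 2 (w=90) → North
  N5 at 7 (w=30) → North
  N2 at 10 (w=30) → North
  N3 at 23 (w=400) → North
  N4 at 31 (w=60) → South
  N6 at 43 (w=2) → South
North captures 550; South captures 62.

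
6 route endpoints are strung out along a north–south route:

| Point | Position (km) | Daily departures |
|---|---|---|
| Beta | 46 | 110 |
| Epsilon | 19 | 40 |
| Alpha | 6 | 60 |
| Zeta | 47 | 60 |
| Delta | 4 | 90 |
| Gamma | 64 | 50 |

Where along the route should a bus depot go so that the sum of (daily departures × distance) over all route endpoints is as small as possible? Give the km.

x = 46

For a sum of weighted absolute distances on a line, the optimum is the weighted median (not the mean). Total weight W = 410; half-weight = 205.
Sort by position and accumulate weight:
  km 4 (Delta, w=90) → cum 90
  km 6 (Alpha, w=60) → cum 150
  km 19 (Epsilon, w=40) → cum 190
  km 46 (Beta, w=110) → cum 300  ≥ 205 → median here
  km 47 (Zeta, w=60) → cum 360
  km 64 (Gamma, w=50) → cum 410
Optimal location: km 46.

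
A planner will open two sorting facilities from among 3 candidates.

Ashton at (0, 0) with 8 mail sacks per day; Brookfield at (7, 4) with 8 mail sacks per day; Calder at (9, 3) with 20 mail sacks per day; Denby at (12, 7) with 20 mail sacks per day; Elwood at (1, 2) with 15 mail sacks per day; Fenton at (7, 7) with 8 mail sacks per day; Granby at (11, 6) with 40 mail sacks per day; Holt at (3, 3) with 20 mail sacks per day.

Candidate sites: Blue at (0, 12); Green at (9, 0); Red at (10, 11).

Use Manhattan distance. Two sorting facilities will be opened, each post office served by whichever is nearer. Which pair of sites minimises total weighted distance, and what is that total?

Evaluate every pair (each demand assigned to the nearer of the two):
  {Green, Red}: total = 926
  {Blue, Green}: total = 1102
  {Blue, Red}: total = 1177
Best pair: {Green, Red} with total 926.

{Green, Red}, total 926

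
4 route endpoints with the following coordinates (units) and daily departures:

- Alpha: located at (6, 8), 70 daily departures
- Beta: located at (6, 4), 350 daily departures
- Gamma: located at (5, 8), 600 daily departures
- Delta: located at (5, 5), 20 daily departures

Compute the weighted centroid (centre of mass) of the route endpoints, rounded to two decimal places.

(5.40, 6.60)

The minimiser of Σwᵢ‖p−pᵢ‖² is the weighted centroid p* = (Σwᵢpᵢ)/(Σwᵢ).
Σwᵢ = 1040.
Σwᵢxᵢ = 70·6 + 350·6 + 600·5 + 20·5 = 5620.
Σwᵢyᵢ = 70·8 + 350·4 + 600·8 + 20·5 = 6860.
x* = 5620/1040 = 5.40, y* = 6860/1040 = 6.60.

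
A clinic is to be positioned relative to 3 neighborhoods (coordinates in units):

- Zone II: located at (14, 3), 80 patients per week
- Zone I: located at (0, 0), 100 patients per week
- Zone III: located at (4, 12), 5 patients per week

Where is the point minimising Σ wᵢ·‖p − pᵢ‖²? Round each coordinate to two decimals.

(6.16, 1.62)

The minimiser of Σwᵢ‖p−pᵢ‖² is the weighted centroid p* = (Σwᵢpᵢ)/(Σwᵢ).
Σwᵢ = 185.
Σwᵢxᵢ = 80·14 + 100·0 + 5·4 = 1140.
Σwᵢyᵢ = 80·3 + 100·0 + 5·12 = 300.
x* = 1140/185 = 6.16, y* = 300/185 = 1.62.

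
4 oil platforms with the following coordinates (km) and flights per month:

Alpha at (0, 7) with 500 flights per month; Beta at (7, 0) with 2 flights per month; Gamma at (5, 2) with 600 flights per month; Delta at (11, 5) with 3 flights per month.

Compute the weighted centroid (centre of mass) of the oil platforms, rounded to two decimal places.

The minimiser of Σwᵢ‖p−pᵢ‖² is the weighted centroid p* = (Σwᵢpᵢ)/(Σwᵢ).
Σwᵢ = 1105.
Σwᵢxᵢ = 500·0 + 2·7 + 600·5 + 3·11 = 3047.
Σwᵢyᵢ = 500·7 + 2·0 + 600·2 + 3·5 = 4715.
x* = 3047/1105 = 2.76, y* = 4715/1105 = 4.27.

(2.76, 4.27)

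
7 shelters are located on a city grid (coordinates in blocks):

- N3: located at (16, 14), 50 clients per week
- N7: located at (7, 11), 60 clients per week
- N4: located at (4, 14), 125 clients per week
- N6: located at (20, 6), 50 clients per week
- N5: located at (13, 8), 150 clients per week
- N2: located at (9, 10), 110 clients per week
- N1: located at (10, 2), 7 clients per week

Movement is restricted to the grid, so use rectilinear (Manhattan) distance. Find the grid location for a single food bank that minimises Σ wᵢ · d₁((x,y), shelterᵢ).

Manhattan distance separates: Σwᵢ(|x−xᵢ|+|y−yᵢ|) = Σwᵢ|x−xᵢ| + Σwᵢ|y−yᵢ|, so x and y are optimised independently as 1-D weighted medians.
Total weight W = 552; half = 276.
x-coordinate, sorted with cumulative weight:
  x=4 (N4, w=125) cum 125
  x=7 (N7, w=60) cum 185
  x=9 (N2, w=110) cum 295  ← median
  x=10 (N1, w=7) cum 302
  x=13 (N5, w=150) cum 452
  x=16 (N3, w=50) cum 502
  x=20 (N6, w=50) cum 552
⇒ x* = 9
y-coordinate, sorted with cumulative weight:
  y=2 (N1, w=7) cum 7
  y=6 (N6, w=50) cum 57
  y=8 (N5, w=150) cum 207
  y=10 (N2, w=110) cum 317  ← median
  y=11 (N7, w=60) cum 377
  y=14 (N3, w=50) cum 427
  y=14 (N4, w=125) cum 552
⇒ y* = 10

(9, 10)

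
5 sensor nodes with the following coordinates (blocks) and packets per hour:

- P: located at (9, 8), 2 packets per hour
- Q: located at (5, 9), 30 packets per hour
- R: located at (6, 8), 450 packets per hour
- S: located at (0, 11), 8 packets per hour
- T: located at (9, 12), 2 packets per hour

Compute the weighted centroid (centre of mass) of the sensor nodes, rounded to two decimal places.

The minimiser of Σwᵢ‖p−pᵢ‖² is the weighted centroid p* = (Σwᵢpᵢ)/(Σwᵢ).
Σwᵢ = 492.
Σwᵢxᵢ = 2·9 + 30·5 + 450·6 + 8·0 + 2·9 = 2886.
Σwᵢyᵢ = 2·8 + 30·9 + 450·8 + 8·11 + 2·12 = 3998.
x* = 2886/492 = 5.87, y* = 3998/492 = 8.13.

(5.87, 8.13)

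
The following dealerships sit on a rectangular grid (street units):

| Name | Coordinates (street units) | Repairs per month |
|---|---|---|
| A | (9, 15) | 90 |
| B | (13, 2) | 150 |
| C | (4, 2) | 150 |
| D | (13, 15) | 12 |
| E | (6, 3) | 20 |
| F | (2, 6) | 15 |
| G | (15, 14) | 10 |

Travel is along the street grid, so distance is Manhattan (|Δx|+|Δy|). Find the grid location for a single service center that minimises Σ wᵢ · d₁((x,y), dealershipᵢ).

Manhattan distance separates: Σwᵢ(|x−xᵢ|+|y−yᵢ|) = Σwᵢ|x−xᵢ| + Σwᵢ|y−yᵢ|, so x and y are optimised independently as 1-D weighted medians.
Total weight W = 447; half = 223.5.
x-coordinate, sorted with cumulative weight:
  x=2 (F, w=15) cum 15
  x=4 (C, w=150) cum 165
  x=6 (E, w=20) cum 185
  x=9 (A, w=90) cum 275  ← median
  x=13 (B, w=150) cum 425
  x=13 (D, w=12) cum 437
  x=15 (G, w=10) cum 447
⇒ x* = 9
y-coordinate, sorted with cumulative weight:
  y=2 (B, w=150) cum 150
  y=2 (C, w=150) cum 300  ← median
  y=3 (E, w=20) cum 320
  y=6 (F, w=15) cum 335
  y=14 (G, w=10) cum 345
  y=15 (A, w=90) cum 435
  y=15 (D, w=12) cum 447
⇒ y* = 2

(9, 2)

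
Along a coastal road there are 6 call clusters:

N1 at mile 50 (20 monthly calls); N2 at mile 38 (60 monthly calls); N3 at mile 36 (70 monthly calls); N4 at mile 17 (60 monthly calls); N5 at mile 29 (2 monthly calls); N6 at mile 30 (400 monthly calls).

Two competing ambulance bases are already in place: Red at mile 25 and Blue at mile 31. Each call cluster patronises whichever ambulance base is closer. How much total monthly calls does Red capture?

60

The indifferent point is the midpoint (25+31)/2 = 28; call clusters left of it (closer to Red at 25) go to Red, those right go to Blue.
  N4 at 17 (w=60) → Red
  N5 at 29 (w=2) → Blue
  N6 at 30 (w=400) → Blue
  N3 at 36 (w=70) → Blue
  N2 at 38 (w=60) → Blue
  N1 at 50 (w=20) → Blue
Red captures 60; Blue captures 552.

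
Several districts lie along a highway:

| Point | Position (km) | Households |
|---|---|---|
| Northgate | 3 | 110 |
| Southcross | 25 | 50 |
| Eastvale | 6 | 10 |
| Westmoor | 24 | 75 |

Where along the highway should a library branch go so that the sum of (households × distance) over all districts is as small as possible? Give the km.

For a sum of weighted absolute distances on a line, the optimum is the weighted median (not the mean). Total weight W = 245; half-weight = 122.5.
Sort by position and accumulate weight:
  km 3 (Northgate, w=110) → cum 110
  km 6 (Eastvale, w=10) → cum 120
  km 24 (Westmoor, w=75) → cum 195  ≥ 122.5 → median here
  km 25 (Southcross, w=50) → cum 245
Optimal location: km 24.

x = 24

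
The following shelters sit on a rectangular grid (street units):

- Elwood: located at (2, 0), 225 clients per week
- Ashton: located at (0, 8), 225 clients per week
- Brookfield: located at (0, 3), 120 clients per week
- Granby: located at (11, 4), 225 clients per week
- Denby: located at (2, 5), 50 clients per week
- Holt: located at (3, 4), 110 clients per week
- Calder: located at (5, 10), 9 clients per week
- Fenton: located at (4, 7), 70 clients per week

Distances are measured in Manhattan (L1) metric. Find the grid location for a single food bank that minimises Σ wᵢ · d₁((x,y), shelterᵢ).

(2, 4)

Manhattan distance separates: Σwᵢ(|x−xᵢ|+|y−yᵢ|) = Σwᵢ|x−xᵢ| + Σwᵢ|y−yᵢ|, so x and y are optimised independently as 1-D weighted medians.
Total weight W = 1034; half = 517.
x-coordinate, sorted with cumulative weight:
  x=0 (Ashton, w=225) cum 225
  x=0 (Brookfield, w=120) cum 345
  x=2 (Elwood, w=225) cum 570  ← median
  x=2 (Denby, w=50) cum 620
  x=3 (Holt, w=110) cum 730
  x=4 (Fenton, w=70) cum 800
  x=5 (Calder, w=9) cum 809
  x=11 (Granby, w=225) cum 1034
⇒ x* = 2
y-coordinate, sorted with cumulative weight:
  y=0 (Elwood, w=225) cum 225
  y=3 (Brookfield, w=120) cum 345
  y=4 (Granby, w=225) cum 570  ← median
  y=4 (Holt, w=110) cum 680
  y=5 (Denby, w=50) cum 730
  y=7 (Fenton, w=70) cum 800
  y=8 (Ashton, w=225) cum 1025
  y=10 (Calder, w=9) cum 1034
⇒ y* = 4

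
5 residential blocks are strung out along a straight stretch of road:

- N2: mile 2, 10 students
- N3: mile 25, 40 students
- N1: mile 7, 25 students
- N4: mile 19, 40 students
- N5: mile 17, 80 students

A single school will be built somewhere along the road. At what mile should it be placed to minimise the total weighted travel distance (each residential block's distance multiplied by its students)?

x = 17

For a sum of weighted absolute distances on a line, the optimum is the weighted median (not the mean). Total weight W = 195; half-weight = 97.5.
Sort by position and accumulate weight:
  mile 2 (N2, w=10) → cum 10
  mile 7 (N1, w=25) → cum 35
  mile 17 (N5, w=80) → cum 115  ≥ 97.5 → median here
  mile 19 (N4, w=40) → cum 155
  mile 25 (N3, w=40) → cum 195
Optimal location: mile 17.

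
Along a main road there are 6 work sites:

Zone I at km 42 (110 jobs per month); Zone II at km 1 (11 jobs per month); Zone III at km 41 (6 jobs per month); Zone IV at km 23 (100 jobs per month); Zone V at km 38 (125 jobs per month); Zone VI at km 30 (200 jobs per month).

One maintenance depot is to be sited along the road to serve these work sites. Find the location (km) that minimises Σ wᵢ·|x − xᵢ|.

For a sum of weighted absolute distances on a line, the optimum is the weighted median (not the mean). Total weight W = 552; half-weight = 276.
Sort by position and accumulate weight:
  km 1 (Zone II, w=11) → cum 11
  km 23 (Zone IV, w=100) → cum 111
  km 30 (Zone VI, w=200) → cum 311  ≥ 276 → median here
  km 38 (Zone V, w=125) → cum 436
  km 41 (Zone III, w=6) → cum 442
  km 42 (Zone I, w=110) → cum 552
Optimal location: km 30.

x = 30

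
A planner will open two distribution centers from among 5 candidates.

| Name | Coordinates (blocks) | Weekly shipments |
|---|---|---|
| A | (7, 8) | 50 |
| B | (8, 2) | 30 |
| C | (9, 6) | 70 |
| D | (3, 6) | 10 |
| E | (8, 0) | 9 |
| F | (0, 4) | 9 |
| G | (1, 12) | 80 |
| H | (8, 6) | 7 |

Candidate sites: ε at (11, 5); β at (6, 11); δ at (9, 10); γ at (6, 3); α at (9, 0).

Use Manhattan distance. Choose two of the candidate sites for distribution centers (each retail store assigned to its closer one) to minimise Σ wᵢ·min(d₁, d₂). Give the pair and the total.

{ε, β}, total 1358

Evaluate every pair (each demand assigned to the nearer of the two):
  {ε, β}: total = 1358
  {β, γ}: total = 1393
  {β, α}: total = 1445
  {β, δ}: total = 1561
  {δ, γ}: total = 1573
  {δ, α}: total = 1631
  {ε, δ}: total = 1688
  {ε, γ}: total = 1916
  {γ, α}: total = 2097
  {ε, α}: total = 2245
Best pair: {ε, β} with total 1358.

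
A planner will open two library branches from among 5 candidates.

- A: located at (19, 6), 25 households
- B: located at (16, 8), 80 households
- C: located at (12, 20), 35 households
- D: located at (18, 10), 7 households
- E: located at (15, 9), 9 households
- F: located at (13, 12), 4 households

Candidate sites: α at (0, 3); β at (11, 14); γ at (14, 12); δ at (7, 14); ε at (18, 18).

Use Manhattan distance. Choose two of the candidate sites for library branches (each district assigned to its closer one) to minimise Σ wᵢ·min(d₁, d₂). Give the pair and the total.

{β, γ}, total 1082

Evaluate every pair (each demand assigned to the nearer of the two):
  {β, γ}: total = 1082
  {γ, ε}: total = 1117
  {α, γ}: total = 1187
  {γ, δ}: total = 1187
  {β, ε}: total = 1603
  {α, β}: total = 1699
  {β, δ}: total = 1699
  {δ, ε}: total = 1761
  {α, ε}: total = 1773
  {α, δ}: total = 2339
Best pair: {β, γ} with total 1082.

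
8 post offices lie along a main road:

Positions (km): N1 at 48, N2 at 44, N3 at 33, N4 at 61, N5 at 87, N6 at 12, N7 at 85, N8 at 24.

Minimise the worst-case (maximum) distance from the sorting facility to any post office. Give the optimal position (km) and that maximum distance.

location 49.5, max distance 37.5

The 1-center on a line is the midpoint of the two extreme points: leftmost at 12, rightmost at 87.
Optimal location = (12 + 87)/2 = 49.5; maximum distance = (87 − 12)/2 = 37.5.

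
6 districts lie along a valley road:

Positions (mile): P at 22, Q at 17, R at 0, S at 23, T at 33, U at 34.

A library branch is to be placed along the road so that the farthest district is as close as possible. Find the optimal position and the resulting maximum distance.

location 17, max distance 17

The 1-center on a line is the midpoint of the two extreme points: leftmost at 0, rightmost at 34.
Optimal location = (0 + 34)/2 = 17; maximum distance = (34 − 0)/2 = 17.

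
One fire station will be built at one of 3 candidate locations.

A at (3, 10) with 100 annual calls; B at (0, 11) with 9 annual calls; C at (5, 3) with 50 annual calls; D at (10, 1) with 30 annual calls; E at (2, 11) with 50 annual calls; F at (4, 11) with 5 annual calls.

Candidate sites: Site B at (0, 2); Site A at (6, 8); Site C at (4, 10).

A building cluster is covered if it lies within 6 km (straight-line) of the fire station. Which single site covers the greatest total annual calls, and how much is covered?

Site A, covering 205

Coverage radius r = 6 km; a point is covered iff (Δx)²+(Δy)² ≤ 6² = 36.
  Site B (0, 2): covers {C} → 50
  Site A (6, 8): covers {A, C, E, F} → 205
  Site C (4, 10): covers {A, B, E, F} → 164
Maximum coverage at Site A: 205 annual calls.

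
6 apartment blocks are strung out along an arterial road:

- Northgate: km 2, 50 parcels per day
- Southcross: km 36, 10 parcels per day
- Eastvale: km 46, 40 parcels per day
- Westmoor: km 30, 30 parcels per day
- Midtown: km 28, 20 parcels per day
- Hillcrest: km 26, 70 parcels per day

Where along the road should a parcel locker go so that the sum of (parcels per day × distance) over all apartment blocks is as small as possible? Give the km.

x = 26

For a sum of weighted absolute distances on a line, the optimum is the weighted median (not the mean). Total weight W = 220; half-weight = 110.
Sort by position and accumulate weight:
  km 2 (Northgate, w=50) → cum 50
  km 26 (Hillcrest, w=70) → cum 120  ≥ 110 → median here
  km 28 (Midtown, w=20) → cum 140
  km 30 (Westmoor, w=30) → cum 170
  km 36 (Southcross, w=10) → cum 180
  km 46 (Eastvale, w=40) → cum 220
Optimal location: km 26.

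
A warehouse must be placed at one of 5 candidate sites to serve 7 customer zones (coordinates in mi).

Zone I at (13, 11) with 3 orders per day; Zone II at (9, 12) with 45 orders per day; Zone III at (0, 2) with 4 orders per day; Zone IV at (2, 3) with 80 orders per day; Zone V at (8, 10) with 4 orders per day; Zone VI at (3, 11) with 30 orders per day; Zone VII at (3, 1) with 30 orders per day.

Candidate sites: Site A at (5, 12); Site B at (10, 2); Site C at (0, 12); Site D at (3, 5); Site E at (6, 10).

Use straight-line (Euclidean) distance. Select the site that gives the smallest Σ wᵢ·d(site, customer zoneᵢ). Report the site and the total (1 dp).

Total weighted distance at each candidate:
  Site A (5, 12): total = 1424.8
  Site B (10, 2): total = 1752.9
  Site C (0, 12): total = 1691.6
  Site D (3, 5): total = 974.0
  Site E (6, 10): total = 1255.9
Minimum is at Site D with total 974.0 mi.

Site D, total 974.0 mi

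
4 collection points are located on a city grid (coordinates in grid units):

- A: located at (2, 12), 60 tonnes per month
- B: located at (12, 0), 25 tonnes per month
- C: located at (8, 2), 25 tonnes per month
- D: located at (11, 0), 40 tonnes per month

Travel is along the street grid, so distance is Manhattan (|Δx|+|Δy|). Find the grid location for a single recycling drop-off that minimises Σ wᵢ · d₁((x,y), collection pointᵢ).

Manhattan distance separates: Σwᵢ(|x−xᵢ|+|y−yᵢ|) = Σwᵢ|x−xᵢ| + Σwᵢ|y−yᵢ|, so x and y are optimised independently as 1-D weighted medians.
Total weight W = 150; half = 75.
x-coordinate, sorted with cumulative weight:
  x=2 (A, w=60) cum 60
  x=8 (C, w=25) cum 85  ← median
  x=11 (D, w=40) cum 125
  x=12 (B, w=25) cum 150
⇒ x* = 8
y-coordinate, sorted with cumulative weight:
  y=0 (B, w=25) cum 25
  y=0 (D, w=40) cum 65
  y=2 (C, w=25) cum 90  ← median
  y=12 (A, w=60) cum 150
⇒ y* = 2

(8, 2)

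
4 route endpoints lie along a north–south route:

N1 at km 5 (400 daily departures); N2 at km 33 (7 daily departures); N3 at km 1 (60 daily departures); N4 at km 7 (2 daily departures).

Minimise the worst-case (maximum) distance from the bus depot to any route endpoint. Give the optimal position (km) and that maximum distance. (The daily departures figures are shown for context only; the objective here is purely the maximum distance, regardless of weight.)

location 17, max distance 16

The 1-center on a line is the midpoint of the two extreme points: leftmost at 1, rightmost at 33.
Optimal location = (1 + 33)/2 = 17; maximum distance = (33 − 1)/2 = 16.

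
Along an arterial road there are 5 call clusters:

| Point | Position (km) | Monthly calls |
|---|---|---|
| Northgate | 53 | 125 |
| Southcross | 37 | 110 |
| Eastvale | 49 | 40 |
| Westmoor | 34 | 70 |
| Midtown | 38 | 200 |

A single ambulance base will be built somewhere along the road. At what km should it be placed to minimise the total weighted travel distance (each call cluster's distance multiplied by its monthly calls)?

For a sum of weighted absolute distances on a line, the optimum is the weighted median (not the mean). Total weight W = 545; half-weight = 272.5.
Sort by position and accumulate weight:
  km 34 (Westmoor, w=70) → cum 70
  km 37 (Southcross, w=110) → cum 180
  km 38 (Midtown, w=200) → cum 380  ≥ 272.5 → median here
  km 49 (Eastvale, w=40) → cum 420
  km 53 (Northgate, w=125) → cum 545
Optimal location: km 38.

x = 38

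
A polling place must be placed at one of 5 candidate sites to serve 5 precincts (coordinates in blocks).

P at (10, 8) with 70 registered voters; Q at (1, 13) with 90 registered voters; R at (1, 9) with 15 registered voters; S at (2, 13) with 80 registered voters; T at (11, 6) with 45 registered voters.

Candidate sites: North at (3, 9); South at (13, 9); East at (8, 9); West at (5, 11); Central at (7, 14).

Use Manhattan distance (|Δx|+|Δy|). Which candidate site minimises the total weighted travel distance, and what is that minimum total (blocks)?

Total weighted distance at each candidate:
  North (3, 9): total = 2025
  South (13, 9): total = 3325
  East (8, 9): total = 2375
  West (5, 11): total = 2085
  Central (7, 14): total = 2445
Minimum is at North with total 2025 blocks.

North, total 2025 blocks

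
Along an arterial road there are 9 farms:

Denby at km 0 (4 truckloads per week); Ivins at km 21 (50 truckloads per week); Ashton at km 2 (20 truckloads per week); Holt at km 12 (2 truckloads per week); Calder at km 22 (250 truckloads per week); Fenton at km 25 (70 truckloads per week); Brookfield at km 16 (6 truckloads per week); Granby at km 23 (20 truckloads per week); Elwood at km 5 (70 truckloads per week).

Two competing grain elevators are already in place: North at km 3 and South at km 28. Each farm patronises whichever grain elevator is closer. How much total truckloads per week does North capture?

96

The indifferent point is the midpoint (3+28)/2 = 15.5; farms left of it (closer to North at 3) go to North, those right go to South.
  Denby at 0 (w=4) → North
  Ashton at 2 (w=20) → North
  Elwood at 5 (w=70) → North
  Holt at 12 (w=2) → North
  Brookfield at 16 (w=6) → South
  Ivins at 21 (w=50) → South
  Calder at 22 (w=250) → South
  Granby at 23 (w=20) → South
  Fenton at 25 (w=70) → South
North captures 96; South captures 396.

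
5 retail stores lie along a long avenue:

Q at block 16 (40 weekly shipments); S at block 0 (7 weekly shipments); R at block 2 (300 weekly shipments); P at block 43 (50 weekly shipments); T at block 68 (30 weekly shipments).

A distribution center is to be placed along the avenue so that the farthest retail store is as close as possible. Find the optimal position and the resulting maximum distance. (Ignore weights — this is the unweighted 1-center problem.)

location 34, max distance 34

The 1-center on a line is the midpoint of the two extreme points: leftmost at 0, rightmost at 68.
Optimal location = (0 + 68)/2 = 34; maximum distance = (68 − 0)/2 = 34.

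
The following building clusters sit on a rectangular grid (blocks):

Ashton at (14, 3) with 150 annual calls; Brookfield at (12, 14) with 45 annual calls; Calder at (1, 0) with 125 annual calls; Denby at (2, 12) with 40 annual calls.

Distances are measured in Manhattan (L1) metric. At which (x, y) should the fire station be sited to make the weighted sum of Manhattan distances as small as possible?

Manhattan distance separates: Σwᵢ(|x−xᵢ|+|y−yᵢ|) = Σwᵢ|x−xᵢ| + Σwᵢ|y−yᵢ|, so x and y are optimised independently as 1-D weighted medians.
Total weight W = 360; half = 180.
x-coordinate, sorted with cumulative weight:
  x=1 (Calder, w=125) cum 125
  x=2 (Denby, w=40) cum 165
  x=12 (Brookfield, w=45) cum 210  ← median
  x=14 (Ashton, w=150) cum 360
⇒ x* = 12
y-coordinate, sorted with cumulative weight:
  y=0 (Calder, w=125) cum 125
  y=3 (Ashton, w=150) cum 275  ← median
  y=12 (Denby, w=40) cum 315
  y=14 (Brookfield, w=45) cum 360
⇒ y* = 3

(12, 3)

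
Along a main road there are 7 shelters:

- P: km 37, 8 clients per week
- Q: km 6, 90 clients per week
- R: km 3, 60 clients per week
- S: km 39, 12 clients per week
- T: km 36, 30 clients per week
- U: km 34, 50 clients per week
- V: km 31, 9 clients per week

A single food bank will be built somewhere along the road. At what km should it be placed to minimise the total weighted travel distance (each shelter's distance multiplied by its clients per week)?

x = 6

For a sum of weighted absolute distances on a line, the optimum is the weighted median (not the mean). Total weight W = 259; half-weight = 129.5.
Sort by position and accumulate weight:
  km 3 (R, w=60) → cum 60
  km 6 (Q, w=90) → cum 150  ≥ 129.5 → median here
  km 31 (V, w=9) → cum 159
  km 34 (U, w=50) → cum 209
  km 36 (T, w=30) → cum 239
  km 37 (P, w=8) → cum 247
  km 39 (S, w=12) → cum 259
Optimal location: km 6.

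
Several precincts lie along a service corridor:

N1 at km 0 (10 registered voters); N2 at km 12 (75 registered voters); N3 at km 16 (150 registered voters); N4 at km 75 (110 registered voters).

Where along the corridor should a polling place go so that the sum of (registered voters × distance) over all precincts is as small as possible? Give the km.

For a sum of weighted absolute distances on a line, the optimum is the weighted median (not the mean). Total weight W = 345; half-weight = 172.5.
Sort by position and accumulate weight:
  km 0 (N1, w=10) → cum 10
  km 12 (N2, w=75) → cum 85
  km 16 (N3, w=150) → cum 235  ≥ 172.5 → median here
  km 75 (N4, w=110) → cum 345
Optimal location: km 16.

x = 16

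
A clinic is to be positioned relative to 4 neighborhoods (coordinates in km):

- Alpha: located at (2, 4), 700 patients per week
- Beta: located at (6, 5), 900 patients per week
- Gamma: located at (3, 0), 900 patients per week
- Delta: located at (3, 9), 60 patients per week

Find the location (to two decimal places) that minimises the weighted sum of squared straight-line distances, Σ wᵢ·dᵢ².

(3.78, 3.06)

The minimiser of Σwᵢ‖p−pᵢ‖² is the weighted centroid p* = (Σwᵢpᵢ)/(Σwᵢ).
Σwᵢ = 2560.
Σwᵢxᵢ = 700·2 + 900·6 + 900·3 + 60·3 = 9680.
Σwᵢyᵢ = 700·4 + 900·5 + 900·0 + 60·9 = 7840.
x* = 9680/2560 = 3.78, y* = 7840/2560 = 3.06.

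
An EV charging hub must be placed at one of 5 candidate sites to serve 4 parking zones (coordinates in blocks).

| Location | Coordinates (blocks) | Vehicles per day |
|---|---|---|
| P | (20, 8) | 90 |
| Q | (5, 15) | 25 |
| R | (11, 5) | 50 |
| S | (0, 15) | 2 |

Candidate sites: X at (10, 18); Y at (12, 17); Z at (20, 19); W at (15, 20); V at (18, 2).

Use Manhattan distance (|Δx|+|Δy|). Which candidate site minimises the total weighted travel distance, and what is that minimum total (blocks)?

Total weighted distance at each candidate:
  X (10, 18): total = 2726
  Y (12, 17): total = 2433
  Z (20, 19): total = 2663
  W (15, 20): total = 2895
  V (18, 2): total = 1932
Minimum is at V with total 1932 blocks.

V, total 1932 blocks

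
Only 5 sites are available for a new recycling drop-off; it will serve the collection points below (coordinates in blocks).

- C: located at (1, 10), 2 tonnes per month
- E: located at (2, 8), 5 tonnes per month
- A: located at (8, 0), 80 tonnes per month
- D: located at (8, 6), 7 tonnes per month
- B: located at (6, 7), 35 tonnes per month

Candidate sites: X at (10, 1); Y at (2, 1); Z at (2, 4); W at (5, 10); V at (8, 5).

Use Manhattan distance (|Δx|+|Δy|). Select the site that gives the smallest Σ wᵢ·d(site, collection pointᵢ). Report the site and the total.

V, total 616 blocks

Total weighted distance at each candidate:
  X (10, 1): total = 750
  Y (2, 1): total = 1042
  Z (2, 4): total = 1135
  W (5, 10): total = 1262
  V (8, 5): total = 616
Minimum is at V with total 616 blocks.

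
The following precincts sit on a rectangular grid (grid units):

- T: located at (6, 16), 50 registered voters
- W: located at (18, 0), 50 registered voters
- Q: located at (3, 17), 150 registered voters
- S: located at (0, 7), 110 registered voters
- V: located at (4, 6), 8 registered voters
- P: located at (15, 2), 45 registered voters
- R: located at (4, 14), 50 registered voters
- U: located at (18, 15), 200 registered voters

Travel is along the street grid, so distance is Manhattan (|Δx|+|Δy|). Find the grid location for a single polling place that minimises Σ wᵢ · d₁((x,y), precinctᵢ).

(6, 15)

Manhattan distance separates: Σwᵢ(|x−xᵢ|+|y−yᵢ|) = Σwᵢ|x−xᵢ| + Σwᵢ|y−yᵢ|, so x and y are optimised independently as 1-D weighted medians.
Total weight W = 663; half = 331.5.
x-coordinate, sorted with cumulative weight:
  x=0 (S, w=110) cum 110
  x=3 (Q, w=150) cum 260
  x=4 (V, w=8) cum 268
  x=4 (R, w=50) cum 318
  x=6 (T, w=50) cum 368  ← median
  x=15 (P, w=45) cum 413
  x=18 (W, w=50) cum 463
  x=18 (U, w=200) cum 663
⇒ x* = 6
y-coordinate, sorted with cumulative weight:
  y=0 (W, w=50) cum 50
  y=2 (P, w=45) cum 95
  y=6 (V, w=8) cum 103
  y=7 (S, w=110) cum 213
  y=14 (R, w=50) cum 263
  y=15 (U, w=200) cum 463  ← median
  y=16 (T, w=50) cum 513
  y=17 (Q, w=150) cum 663
⇒ y* = 15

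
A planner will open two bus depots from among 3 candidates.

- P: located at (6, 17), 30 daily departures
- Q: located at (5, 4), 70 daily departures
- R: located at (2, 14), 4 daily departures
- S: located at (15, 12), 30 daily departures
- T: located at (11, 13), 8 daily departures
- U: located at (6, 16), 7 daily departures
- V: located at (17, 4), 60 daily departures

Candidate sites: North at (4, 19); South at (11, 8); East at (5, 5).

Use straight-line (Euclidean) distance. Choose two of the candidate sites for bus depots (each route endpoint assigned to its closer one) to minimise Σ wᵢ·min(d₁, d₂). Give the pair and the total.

Evaluate every pair (each demand assigned to the nearer of the two):
  {South, East}: total = 1125.2
  {North, South}: total = 1278.8
  {North, East}: total = 1364.1
Best pair: {South, East} with total 1125.2.

{South, East}, total 1125.2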